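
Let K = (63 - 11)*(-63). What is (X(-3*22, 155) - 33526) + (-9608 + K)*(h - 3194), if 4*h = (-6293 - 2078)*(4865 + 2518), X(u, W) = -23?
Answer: 199108880500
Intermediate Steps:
K = -3276 (K = 52*(-63) = -3276)
h = -61803093/4 (h = ((-6293 - 2078)*(4865 + 2518))/4 = (-8371*7383)/4 = (¼)*(-61803093) = -61803093/4 ≈ -1.5451e+7)
(X(-3*22, 155) - 33526) + (-9608 + K)*(h - 3194) = (-23 - 33526) + (-9608 - 3276)*(-61803093/4 - 3194) = -33549 - 12884*(-61815869/4) = -33549 + 199108914049 = 199108880500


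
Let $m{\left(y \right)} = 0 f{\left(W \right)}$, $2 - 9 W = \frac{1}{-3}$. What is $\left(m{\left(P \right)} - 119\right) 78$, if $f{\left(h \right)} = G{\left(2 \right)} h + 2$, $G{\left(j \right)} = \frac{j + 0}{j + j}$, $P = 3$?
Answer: $-9282$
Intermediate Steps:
$G{\left(j \right)} = \frac{1}{2}$ ($G{\left(j \right)} = \frac{j}{2 j} = j \frac{1}{2 j} = \frac{1}{2}$)
$W = \frac{7}{27}$ ($W = \frac{2}{9} - \frac{1}{9 \left(-3\right)} = \frac{2}{9} - - \frac{1}{27} = \frac{2}{9} + \frac{1}{27} = \frac{7}{27} \approx 0.25926$)
$f{\left(h \right)} = 2 + \frac{h}{2}$ ($f{\left(h \right)} = \frac{h}{2} + 2 = 2 + \frac{h}{2}$)
$m{\left(y \right)} = 0$ ($m{\left(y \right)} = 0 \left(2 + \frac{1}{2} \cdot \frac{7}{27}\right) = 0 \left(2 + \frac{7}{54}\right) = 0 \cdot \frac{115}{54} = 0$)
$\left(m{\left(P \right)} - 119\right) 78 = \left(0 - 119\right) 78 = \left(-119\right) 78 = -9282$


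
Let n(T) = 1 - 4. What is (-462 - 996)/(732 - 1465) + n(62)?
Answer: -741/733 ≈ -1.0109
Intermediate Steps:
n(T) = -3
(-462 - 996)/(732 - 1465) + n(62) = (-462 - 996)/(732 - 1465) - 3 = -1458/(-733) - 3 = -1458*(-1/733) - 3 = 1458/733 - 3 = -741/733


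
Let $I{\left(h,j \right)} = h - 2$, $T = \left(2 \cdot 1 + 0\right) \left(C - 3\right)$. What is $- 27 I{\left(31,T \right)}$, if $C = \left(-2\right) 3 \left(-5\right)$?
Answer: $-783$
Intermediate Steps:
$C = 30$ ($C = \left(-6\right) \left(-5\right) = 30$)
$T = 54$ ($T = \left(2 \cdot 1 + 0\right) \left(30 - 3\right) = \left(2 + 0\right) 27 = 2 \cdot 27 = 54$)
$I{\left(h,j \right)} = -2 + h$
$- 27 I{\left(31,T \right)} = - 27 \left(-2 + 31\right) = \left(-27\right) 29 = -783$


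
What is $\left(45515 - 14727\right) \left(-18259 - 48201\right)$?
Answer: $-2046170480$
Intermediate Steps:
$\left(45515 - 14727\right) \left(-18259 - 48201\right) = 30788 \left(-66460\right) = -2046170480$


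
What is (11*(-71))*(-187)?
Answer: 146047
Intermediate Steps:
(11*(-71))*(-187) = -781*(-187) = 146047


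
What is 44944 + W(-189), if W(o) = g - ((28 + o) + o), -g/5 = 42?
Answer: 45084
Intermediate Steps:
g = -210 (g = -5*42 = -210)
W(o) = -238 - 2*o (W(o) = -210 - ((28 + o) + o) = -210 - (28 + 2*o) = -210 + (-28 - 2*o) = -238 - 2*o)
44944 + W(-189) = 44944 + (-238 - 2*(-189)) = 44944 + (-238 + 378) = 44944 + 140 = 45084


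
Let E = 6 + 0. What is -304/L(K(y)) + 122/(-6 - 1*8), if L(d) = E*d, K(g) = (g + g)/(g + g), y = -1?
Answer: -1247/21 ≈ -59.381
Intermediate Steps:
E = 6
K(g) = 1 (K(g) = (2*g)/((2*g)) = (2*g)*(1/(2*g)) = 1)
L(d) = 6*d
-304/L(K(y)) + 122/(-6 - 1*8) = -304/(6*1) + 122/(-6 - 1*8) = -304/6 + 122/(-6 - 8) = -304*1/6 + 122/(-14) = -152/3 + 122*(-1/14) = -152/3 - 61/7 = -1247/21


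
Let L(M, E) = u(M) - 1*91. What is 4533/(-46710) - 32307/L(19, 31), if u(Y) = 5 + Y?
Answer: 502918753/1043190 ≈ 482.10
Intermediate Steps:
L(M, E) = -86 + M (L(M, E) = (5 + M) - 1*91 = (5 + M) - 91 = -86 + M)
4533/(-46710) - 32307/L(19, 31) = 4533/(-46710) - 32307/(-86 + 19) = 4533*(-1/46710) - 32307/(-67) = -1511/15570 - 32307*(-1/67) = -1511/15570 + 32307/67 = 502918753/1043190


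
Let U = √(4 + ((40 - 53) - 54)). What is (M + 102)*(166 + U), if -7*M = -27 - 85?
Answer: 19588 + 354*I*√7 ≈ 19588.0 + 936.6*I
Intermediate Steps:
M = 16 (M = -(-27 - 85)/7 = -⅐*(-112) = 16)
U = 3*I*√7 (U = √(4 + (-13 - 54)) = √(4 - 67) = √(-63) = 3*I*√7 ≈ 7.9373*I)
(M + 102)*(166 + U) = (16 + 102)*(166 + 3*I*√7) = 118*(166 + 3*I*√7) = 19588 + 354*I*√7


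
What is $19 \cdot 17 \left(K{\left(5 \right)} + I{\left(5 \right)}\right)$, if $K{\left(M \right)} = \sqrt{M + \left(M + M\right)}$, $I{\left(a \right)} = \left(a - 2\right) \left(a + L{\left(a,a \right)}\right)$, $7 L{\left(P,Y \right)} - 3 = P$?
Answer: $\frac{41667}{7} + 323 \sqrt{15} \approx 7203.4$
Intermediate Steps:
$L{\left(P,Y \right)} = \frac{3}{7} + \frac{P}{7}$
$I{\left(a \right)} = \left(-2 + a\right) \left(\frac{3}{7} + \frac{8 a}{7}\right)$ ($I{\left(a \right)} = \left(a - 2\right) \left(a + \left(\frac{3}{7} + \frac{a}{7}\right)\right) = \left(-2 + a\right) \left(\frac{3}{7} + \frac{8 a}{7}\right)$)
$K{\left(M \right)} = \sqrt{3} \sqrt{M}$ ($K{\left(M \right)} = \sqrt{M + 2 M} = \sqrt{3 M} = \sqrt{3} \sqrt{M}$)
$19 \cdot 17 \left(K{\left(5 \right)} + I{\left(5 \right)}\right) = 19 \cdot 17 \left(\sqrt{3} \sqrt{5} - \left(\frac{71}{7} - \frac{200}{7}\right)\right) = 19 \cdot 17 \left(\sqrt{15} - - \frac{129}{7}\right) = 19 \cdot 17 \left(\sqrt{15} + \frac{129}{7}\right) = 19 \cdot 17 \left(\frac{129}{7} + \sqrt{15}\right) = 19 \left(\frac{2193}{7} + 17 \sqrt{15}\right) = \frac{41667}{7} + 323 \sqrt{15}$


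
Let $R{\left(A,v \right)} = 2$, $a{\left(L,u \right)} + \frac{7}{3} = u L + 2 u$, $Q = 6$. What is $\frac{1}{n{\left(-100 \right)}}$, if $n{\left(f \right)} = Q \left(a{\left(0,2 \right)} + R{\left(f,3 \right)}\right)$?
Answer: $\frac{1}{22} \approx 0.045455$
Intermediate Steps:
$a{\left(L,u \right)} = - \frac{7}{3} + 2 u + L u$ ($a{\left(L,u \right)} = - \frac{7}{3} + \left(u L + 2 u\right) = - \frac{7}{3} + \left(L u + 2 u\right) = - \frac{7}{3} + \left(2 u + L u\right) = - \frac{7}{3} + 2 u + L u$)
$n{\left(f \right)} = 22$ ($n{\left(f \right)} = 6 \left(\left(- \frac{7}{3} + 2 \cdot 2 + 0 \cdot 2\right) + 2\right) = 6 \left(\left(- \frac{7}{3} + 4 + 0\right) + 2\right) = 6 \left(\frac{5}{3} + 2\right) = 6 \cdot \frac{11}{3} = 22$)
$\frac{1}{n{\left(-100 \right)}} = \frac{1}{22}$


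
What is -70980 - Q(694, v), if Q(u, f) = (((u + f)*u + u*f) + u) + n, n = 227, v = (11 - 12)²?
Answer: -554925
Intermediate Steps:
v = 1 (v = (-1)² = 1)
Q(u, f) = 227 + u + f*u + u*(f + u) (Q(u, f) = (((u + f)*u + u*f) + u) + 227 = (((f + u)*u + f*u) + u) + 227 = ((u*(f + u) + f*u) + u) + 227 = ((f*u + u*(f + u)) + u) + 227 = (u + f*u + u*(f + u)) + 227 = 227 + u + f*u + u*(f + u))
-70980 - Q(694, v) = -70980 - (227 + 694 + 694² + 2*1*694) = -70980 - (227 + 694 + 481636 + 1388) = -70980 - 1*483945 = -70980 - 483945 = -554925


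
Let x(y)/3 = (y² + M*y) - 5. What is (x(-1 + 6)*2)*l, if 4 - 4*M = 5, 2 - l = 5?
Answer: -675/2 ≈ -337.50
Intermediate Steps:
l = -3 (l = 2 - 1*5 = 2 - 5 = -3)
M = -¼ (M = 1 - ¼*5 = 1 - 5/4 = -¼ ≈ -0.25000)
x(y) = -15 + 3*y² - 3*y/4 (x(y) = 3*((y² - y/4) - 5) = 3*(-5 + y² - y/4) = -15 + 3*y² - 3*y/4)
(x(-1 + 6)*2)*l = ((-15 + 3*(-1 + 6)² - 3*(-1 + 6)/4)*2)*(-3) = ((-15 + 3*5² - ¾*5)*2)*(-3) = ((-15 + 3*25 - 15/4)*2)*(-3) = ((-15 + 75 - 15/4)*2)*(-3) = ((225/4)*2)*(-3) = (225/2)*(-3) = -675/2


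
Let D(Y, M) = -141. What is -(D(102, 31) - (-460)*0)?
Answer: 141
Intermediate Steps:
-(D(102, 31) - (-460)*0) = -(-141 - (-460)*0) = -(-141 - 1*0) = -(-141 + 0) = -1*(-141) = 141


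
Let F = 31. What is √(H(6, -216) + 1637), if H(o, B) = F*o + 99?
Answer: 31*√2 ≈ 43.841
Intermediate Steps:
H(o, B) = 99 + 31*o (H(o, B) = 31*o + 99 = 99 + 31*o)
√(H(6, -216) + 1637) = √((99 + 31*6) + 1637) = √((99 + 186) + 1637) = √(285 + 1637) = √1922 = 31*√2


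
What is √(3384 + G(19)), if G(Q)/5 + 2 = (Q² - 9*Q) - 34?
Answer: √4154 ≈ 64.452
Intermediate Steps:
G(Q) = -180 - 45*Q + 5*Q² (G(Q) = -10 + 5*((Q² - 9*Q) - 34) = -10 + 5*(-34 + Q² - 9*Q) = -10 + (-170 - 45*Q + 5*Q²) = -180 - 45*Q + 5*Q²)
√(3384 + G(19)) = √(3384 + (-180 - 45*19 + 5*19²)) = √(3384 + (-180 - 855 + 5*361)) = √(3384 + (-180 - 855 + 1805)) = √(3384 + 770) = √4154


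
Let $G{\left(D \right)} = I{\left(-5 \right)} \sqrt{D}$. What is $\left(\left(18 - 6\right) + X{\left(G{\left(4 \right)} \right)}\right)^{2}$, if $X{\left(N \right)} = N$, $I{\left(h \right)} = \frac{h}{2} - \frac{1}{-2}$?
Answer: $64$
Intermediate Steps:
$I{\left(h \right)} = \frac{1}{2} + \frac{h}{2}$ ($I{\left(h \right)} = h \frac{1}{2} - - \frac{1}{2} = \frac{h}{2} + \frac{1}{2} = \frac{1}{2} + \frac{h}{2}$)
$G{\left(D \right)} = - 2 \sqrt{D}$ ($G{\left(D \right)} = \left(\frac{1}{2} + \frac{1}{2} \left(-5\right)\right) \sqrt{D} = \left(\frac{1}{2} - \frac{5}{2}\right) \sqrt{D} = - 2 \sqrt{D}$)
$\left(\left(18 - 6\right) + X{\left(G{\left(4 \right)} \right)}\right)^{2} = \left(\left(18 - 6\right) - 2 \sqrt{4}\right)^{2} = \left(\left(18 - 6\right) - 4\right)^{2} = \left(12 - 4\right)^{2} = 8^{2} = 64$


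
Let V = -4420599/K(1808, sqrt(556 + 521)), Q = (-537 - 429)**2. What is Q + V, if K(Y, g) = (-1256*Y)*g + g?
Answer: 933156 + 1473533*sqrt(1077)/815234073 ≈ 9.3316e+5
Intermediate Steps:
Q = 933156 (Q = (-966)**2 = 933156)
K(Y, g) = g - 1256*Y*g (K(Y, g) = -1256*Y*g + g = g - 1256*Y*g)
V = 1473533*sqrt(1077)/815234073 (V = -4420599*1/((1 - 1256*1808)*sqrt(556 + 521)) = -4420599*sqrt(1077)/(1077*(1 - 2270848)) = -4420599*(-sqrt(1077)/2445702219) = -(-1473533)*sqrt(1077)/815234073 = 1473533*sqrt(1077)/815234073 ≈ 0.059318)
Q + V = 933156 + 1473533*sqrt(1077)/815234073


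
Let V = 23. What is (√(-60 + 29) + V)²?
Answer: (23 + I*√31)² ≈ 498.0 + 256.12*I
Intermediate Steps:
(√(-60 + 29) + V)² = (√(-60 + 29) + 23)² = (√(-31) + 23)² = (I*√31 + 23)² = (23 + I*√31)²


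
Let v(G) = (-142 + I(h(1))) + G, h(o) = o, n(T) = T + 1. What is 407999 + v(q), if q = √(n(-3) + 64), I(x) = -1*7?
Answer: 407850 + √62 ≈ 4.0786e+5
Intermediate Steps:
n(T) = 1 + T
I(x) = -7
q = √62 (q = √((1 - 3) + 64) = √(-2 + 64) = √62 ≈ 7.8740)
v(G) = -149 + G (v(G) = (-142 - 7) + G = -149 + G)
407999 + v(q) = 407999 + (-149 + √62) = 407850 + √62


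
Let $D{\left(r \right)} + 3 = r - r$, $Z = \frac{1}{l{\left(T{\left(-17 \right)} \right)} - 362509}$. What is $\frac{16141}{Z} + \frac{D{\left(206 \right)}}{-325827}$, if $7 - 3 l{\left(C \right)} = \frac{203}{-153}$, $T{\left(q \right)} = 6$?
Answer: $- \frac{97230641554856258}{16617177} \approx -5.8512 \cdot 10^{9}$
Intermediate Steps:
$l{\left(C \right)} = \frac{1274}{459}$ ($l{\left(C \right)} = \frac{7}{3} - \frac{203 \frac{1}{-153}}{3} = \frac{7}{3} - \frac{203 \left(- \frac{1}{153}\right)}{3} = \frac{7}{3} - - \frac{203}{459} = \frac{7}{3} + \frac{203}{459} = \frac{1274}{459}$)
$Z = - \frac{459}{166390357}$ ($Z = \frac{1}{\frac{1274}{459} - 362509} = \frac{1}{- \frac{166390357}{459}} = - \frac{459}{166390357} \approx -2.7586 \cdot 10^{-6}$)
$D{\left(r \right)} = -3$ ($D{\left(r \right)} = -3 + \left(r - r\right) = -3 + 0 = -3$)
$\frac{16141}{Z} + \frac{D{\left(206 \right)}}{-325827} = \frac{16141}{- \frac{459}{166390357}} - \frac{3}{-325827} = 16141 \left(- \frac{166390357}{459}\right) - - \frac{1}{108609} = - \frac{2685706752337}{459} + \frac{1}{108609} = - \frac{97230641554856258}{16617177}$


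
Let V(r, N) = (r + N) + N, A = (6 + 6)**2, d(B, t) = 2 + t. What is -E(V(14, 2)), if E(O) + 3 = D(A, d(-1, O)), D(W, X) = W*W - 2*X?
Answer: -20693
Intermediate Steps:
A = 144 (A = 12**2 = 144)
V(r, N) = r + 2*N (V(r, N) = (N + r) + N = r + 2*N)
D(W, X) = W**2 - 2*X
E(O) = 20729 - 2*O (E(O) = -3 + (144**2 - 2*(2 + O)) = -3 + (20736 + (-4 - 2*O)) = -3 + (20732 - 2*O) = 20729 - 2*O)
-E(V(14, 2)) = -(20729 - 2*(14 + 2*2)) = -(20729 - 2*(14 + 4)) = -(20729 - 2*18) = -(20729 - 36) = -1*20693 = -20693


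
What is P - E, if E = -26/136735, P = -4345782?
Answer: -594220501744/136735 ≈ -4.3458e+6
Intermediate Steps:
E = -26/136735 (E = (1/136735)*(-26) = -26/136735 ≈ -0.00019015)
P - E = -4345782 - 1*(-26/136735) = -4345782 + 26/136735 = -594220501744/136735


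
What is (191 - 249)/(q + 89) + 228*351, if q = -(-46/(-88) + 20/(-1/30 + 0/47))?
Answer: 2424285652/30293 ≈ 80028.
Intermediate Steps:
q = 26377/44 (q = -(-46*(-1/88) + 20/(-1*1/30 + 0*(1/47))) = -(23/44 + 20/(-1/30 + 0)) = -(23/44 + 20/(-1/30)) = -(23/44 + 20*(-30)) = -(23/44 - 600) = -1*(-26377/44) = 26377/44 ≈ 599.48)
(191 - 249)/(q + 89) + 228*351 = (191 - 249)/(26377/44 + 89) + 228*351 = -58/30293/44 + 80028 = -58*44/30293 + 80028 = -2552/30293 + 80028 = 2424285652/30293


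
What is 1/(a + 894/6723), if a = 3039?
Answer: 2241/6810697 ≈ 0.00032904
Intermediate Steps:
1/(a + 894/6723) = 1/(3039 + 894/6723) = 1/(3039 + 894*(1/6723)) = 1/(3039 + 298/2241) = 1/(6810697/2241) = 2241/6810697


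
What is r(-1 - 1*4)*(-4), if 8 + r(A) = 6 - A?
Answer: -12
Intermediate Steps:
r(A) = -2 - A (r(A) = -8 + (6 - A) = -2 - A)
r(-1 - 1*4)*(-4) = (-2 - (-1 - 1*4))*(-4) = (-2 - (-1 - 4))*(-4) = (-2 - 1*(-5))*(-4) = (-2 + 5)*(-4) = 3*(-4) = -12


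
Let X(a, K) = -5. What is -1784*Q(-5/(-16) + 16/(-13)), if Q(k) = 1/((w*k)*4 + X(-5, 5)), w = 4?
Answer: 2899/32 ≈ 90.594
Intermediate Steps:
Q(k) = 1/(-5 + 16*k) (Q(k) = 1/((4*k)*4 - 5) = 1/(16*k - 5) = 1/(-5 + 16*k))
-1784*Q(-5/(-16) + 16/(-13)) = -1784/(-5 + 16*(-5/(-16) + 16/(-13))) = -1784/(-5 + 16*(-5*(-1/16) + 16*(-1/13))) = -1784/(-5 + 16*(5/16 - 16/13)) = -1784/(-5 + 16*(-191/208)) = -1784/(-5 - 191/13) = -1784/(-256/13) = -1784*(-13/256) = 2899/32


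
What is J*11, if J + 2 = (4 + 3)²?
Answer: 517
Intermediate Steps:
J = 47 (J = -2 + (4 + 3)² = -2 + 7² = -2 + 49 = 47)
J*11 = 47*11 = 517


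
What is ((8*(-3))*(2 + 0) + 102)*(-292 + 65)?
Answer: -12258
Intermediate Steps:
((8*(-3))*(2 + 0) + 102)*(-292 + 65) = (-24*2 + 102)*(-227) = (-48 + 102)*(-227) = 54*(-227) = -12258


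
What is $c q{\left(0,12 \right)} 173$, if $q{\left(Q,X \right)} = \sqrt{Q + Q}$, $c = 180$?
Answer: $0$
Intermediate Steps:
$q{\left(Q,X \right)} = \sqrt{2} \sqrt{Q}$ ($q{\left(Q,X \right)} = \sqrt{2 Q} = \sqrt{2} \sqrt{Q}$)
$c q{\left(0,12 \right)} 173 = 180 \sqrt{2} \sqrt{0} \cdot 173 = 180 \sqrt{2} \cdot 0 \cdot 173 = 180 \cdot 0 \cdot 173 = 0 \cdot 173 = 0$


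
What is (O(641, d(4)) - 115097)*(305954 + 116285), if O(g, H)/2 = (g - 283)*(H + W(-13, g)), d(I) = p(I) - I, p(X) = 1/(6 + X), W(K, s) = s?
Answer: 720058100587/5 ≈ 1.4401e+11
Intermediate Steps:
d(I) = 1/(6 + I) - I
O(g, H) = 2*(-283 + g)*(H + g) (O(g, H) = 2*((g - 283)*(H + g)) = 2*((-283 + g)*(H + g)) = 2*(-283 + g)*(H + g))
(O(641, d(4)) - 115097)*(305954 + 116285) = ((-566*(1 - 1*4*(6 + 4))/(6 + 4) - 566*641 + 2*641² + 2*((1 - 1*4*(6 + 4))/(6 + 4))*641) - 115097)*(305954 + 116285) = ((-566*(1 - 1*4*10)/10 - 362806 + 2*410881 + 2*((1 - 1*4*10)/10)*641) - 115097)*422239 = ((-283*(1 - 40)/5 - 362806 + 821762 + 2*((1 - 40)/10)*641) - 115097)*422239 = ((-283*(-39)/5 - 362806 + 821762 + 2*((⅒)*(-39))*641) - 115097)*422239 = ((-566*(-39/10) - 362806 + 821762 + 2*(-39/10)*641) - 115097)*422239 = ((11037/5 - 362806 + 821762 - 24999/5) - 115097)*422239 = (2280818/5 - 115097)*422239 = (1705333/5)*422239 = 720058100587/5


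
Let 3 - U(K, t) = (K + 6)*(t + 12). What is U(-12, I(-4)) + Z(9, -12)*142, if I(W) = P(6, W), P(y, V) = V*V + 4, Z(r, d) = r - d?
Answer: 3177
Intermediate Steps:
P(y, V) = 4 + V² (P(y, V) = V² + 4 = 4 + V²)
I(W) = 4 + W²
U(K, t) = 3 - (6 + K)*(12 + t) (U(K, t) = 3 - (K + 6)*(t + 12) = 3 - (6 + K)*(12 + t))
U(-12, I(-4)) + Z(9, -12)*142 = (-69 - 12*(-12) - 6*(4 + (-4)²) - 1*(-12)*(4 + (-4)²)) + (9 - 1*(-12))*142 = (-69 + 144 - 6*(4 + 16) - 1*(-12)*(4 + 16)) + (9 + 12)*142 = (-69 + 144 - 6*20 - 1*(-12)*20) + 21*142 = (-69 + 144 - 120 + 240) + 2982 = 195 + 2982 = 3177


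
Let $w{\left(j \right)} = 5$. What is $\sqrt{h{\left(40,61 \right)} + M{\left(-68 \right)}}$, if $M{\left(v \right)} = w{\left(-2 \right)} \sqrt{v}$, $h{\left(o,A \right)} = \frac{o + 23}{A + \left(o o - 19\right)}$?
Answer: $\frac{\sqrt{103446 + 26961640 i \sqrt{17}}}{1642} \approx 4.5425 + 4.5383 i$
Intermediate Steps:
$h{\left(o,A \right)} = \frac{23 + o}{-19 + A + o^{2}}$ ($h{\left(o,A \right)} = \frac{23 + o}{A + \left(o^{2} - 19\right)} = \frac{23 + o}{A + \left(-19 + o^{2}\right)} = \frac{23 + o}{-19 + A + o^{2}}$)
$M{\left(v \right)} = 5 \sqrt{v}$
$\sqrt{h{\left(40,61 \right)} + M{\left(-68 \right)}} = \sqrt{\frac{23 + 40}{-19 + 61 + 40^{2}} + 5 \sqrt{-68}} = \sqrt{\frac{1}{-19 + 61 + 1600} \cdot 63 + 5 \cdot 2 i \sqrt{17}} = \sqrt{\frac{1}{1642} \cdot 63 + 10 i \sqrt{17}} = \sqrt{\frac{63}{1642} + 10 i \sqrt{17}}$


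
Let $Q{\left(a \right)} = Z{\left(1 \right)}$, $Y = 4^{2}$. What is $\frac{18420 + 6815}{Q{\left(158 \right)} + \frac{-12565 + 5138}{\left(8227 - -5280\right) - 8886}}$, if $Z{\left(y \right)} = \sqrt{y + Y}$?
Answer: $\frac{866069414245}{307851568} + \frac{538859130635 \sqrt{17}}{307851568} \approx 10030.0$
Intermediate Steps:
$Y = 16$
$Z{\left(y \right)} = \sqrt{16 + y}$ ($Z{\left(y \right)} = \sqrt{y + 16} = \sqrt{16 + y}$)
$Q{\left(a \right)} = \sqrt{17}$ ($Q{\left(a \right)} = \sqrt{16 + 1} = \sqrt{17}$)
$\frac{18420 + 6815}{Q{\left(158 \right)} + \frac{-12565 + 5138}{\left(8227 - -5280\right) - 8886}} = \frac{18420 + 6815}{\sqrt{17} + \frac{-12565 + 5138}{\left(8227 - -5280\right) - 8886}} = \frac{25235}{\sqrt{17} - \frac{7427}{\left(8227 + 5280\right) - 8886}} = \frac{25235}{\sqrt{17} - \frac{7427}{13507 - 8886}} = \frac{25235}{\sqrt{17} - \frac{7427}{4621}} = \frac{25235}{- \frac{7427}{4621} + \sqrt{17}}$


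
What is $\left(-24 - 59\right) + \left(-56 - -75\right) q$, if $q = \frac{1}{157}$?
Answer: $- \frac{13012}{157} \approx -82.879$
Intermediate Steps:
$q = \frac{1}{157} \approx 0.0063694$
$\left(-24 - 59\right) + \left(-56 - -75\right) q = \left(-24 - 59\right) + \left(-56 - -75\right) \frac{1}{157} = -83 + \left(-56 + 75\right) \frac{1}{157} = -83 + 19 \cdot \frac{1}{157} = -83 + \frac{19}{157} = - \frac{13012}{157}$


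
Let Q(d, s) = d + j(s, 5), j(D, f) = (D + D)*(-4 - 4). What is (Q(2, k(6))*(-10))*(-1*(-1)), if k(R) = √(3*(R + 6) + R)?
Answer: -20 + 160*√42 ≈ 1016.9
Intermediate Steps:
j(D, f) = -16*D (j(D, f) = (2*D)*(-8) = -16*D)
k(R) = √(18 + 4*R) (k(R) = √(3*(6 + R) + R) = √((18 + 3*R) + R) = √(18 + 4*R))
Q(d, s) = d - 16*s
(Q(2, k(6))*(-10))*(-1*(-1)) = ((2 - 16*√(18 + 4*6))*(-10))*(-1*(-1)) = ((2 - 16*√(18 + 24))*(-10))*1 = ((2 - 16*√42)*(-10))*1 = (-20 + 160*√42)*1 = -20 + 160*√42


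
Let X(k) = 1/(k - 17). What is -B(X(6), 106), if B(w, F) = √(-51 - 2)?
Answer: -I*√53 ≈ -7.2801*I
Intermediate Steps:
X(k) = 1/(-17 + k)
B(w, F) = I*√53 (B(w, F) = √(-53) = I*√53)
-B(X(6), 106) = -I*√53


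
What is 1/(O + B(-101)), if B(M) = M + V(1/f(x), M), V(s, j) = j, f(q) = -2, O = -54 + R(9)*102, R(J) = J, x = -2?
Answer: 1/662 ≈ 0.0015106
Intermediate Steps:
O = 864 (O = -54 + 9*102 = -54 + 918 = 864)
B(M) = 2*M (B(M) = M + M = 2*M)
1/(O + B(-101)) = 1/(864 + 2*(-101)) = 1/(864 - 202) = 1/662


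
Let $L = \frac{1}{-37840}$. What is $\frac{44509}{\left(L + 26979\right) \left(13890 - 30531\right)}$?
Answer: $- \frac{39167920}{395082633933} \approx -9.9139 \cdot 10^{-5}$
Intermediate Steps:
$L = - \frac{1}{37840} \approx -2.6427 \cdot 10^{-5}$
$\frac{44509}{\left(L + 26979\right) \left(13890 - 30531\right)} = \frac{44509}{\left(- \frac{1}{37840} + 26979\right) \left(13890 - 30531\right)} = \frac{44509}{\frac{1020885359}{37840} \left(-16641\right)} = \frac{44509}{- \frac{395082633933}{880}} = 44509 \left(- \frac{880}{395082633933}\right) = - \frac{39167920}{395082633933}$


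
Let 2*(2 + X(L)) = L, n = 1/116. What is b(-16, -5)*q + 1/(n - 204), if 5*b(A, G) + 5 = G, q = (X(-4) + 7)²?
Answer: -426050/23663 ≈ -18.005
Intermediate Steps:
n = 1/116 ≈ 0.0086207
X(L) = -2 + L/2
q = 9 (q = ((-2 + (½)*(-4)) + 7)² = ((-2 - 2) + 7)² = (-4 + 7)² = 3² = 9)
b(A, G) = -1 + G/5
b(-16, -5)*q + 1/(n - 204) = (-1 + (⅕)*(-5))*9 + 1/(1/116 - 204) = (-1 - 1)*9 + 1/(-23663/116) = -2*9 - 116/23663 = -18 - 116/23663 = -426050/23663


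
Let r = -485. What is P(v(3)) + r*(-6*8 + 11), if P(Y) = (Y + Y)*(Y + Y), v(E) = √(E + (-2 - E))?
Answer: 17937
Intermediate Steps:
v(E) = I*√2 (v(E) = √(-2) = I*√2)
P(Y) = 4*Y² (P(Y) = (2*Y)*(2*Y) = 4*Y²)
P(v(3)) + r*(-6*8 + 11) = 4*(I*√2)² - 485*(-6*8 + 11) = 4*(-2) - 485*(-48 + 11) = -8 - 485*(-37) = -8 + 17945 = 17937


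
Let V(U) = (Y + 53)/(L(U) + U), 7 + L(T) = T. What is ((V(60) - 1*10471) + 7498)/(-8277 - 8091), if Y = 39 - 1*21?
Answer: 167939/924792 ≈ 0.18160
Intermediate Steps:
L(T) = -7 + T
Y = 18 (Y = 39 - 21 = 18)
V(U) = 71/(-7 + 2*U) (V(U) = (18 + 53)/((-7 + U) + U) = 71/(-7 + 2*U))
((V(60) - 1*10471) + 7498)/(-8277 - 8091) = ((71/(-7 + 2*60) - 1*10471) + 7498)/(-8277 - 8091) = ((71/(-7 + 120) - 10471) + 7498)/(-16368) = ((71/113 - 10471) + 7498)*(-1/16368) = (-1183152/113 + 7498)*(-1/16368) = -335878/113*(-1/16368) = 167939/924792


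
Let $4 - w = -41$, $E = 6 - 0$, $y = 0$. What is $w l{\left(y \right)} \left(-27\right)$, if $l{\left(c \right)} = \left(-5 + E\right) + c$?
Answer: $-1215$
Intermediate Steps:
$E = 6$ ($E = 6 + 0 = 6$)
$w = 45$ ($w = 4 - -41 = 4 + 41 = 45$)
$l{\left(c \right)} = 1 + c$ ($l{\left(c \right)} = \left(-5 + 6\right) + c = 1 + c$)
$w l{\left(y \right)} \left(-27\right) = 45 \left(1 + 0\right) \left(-27\right) = 45 \cdot 1 \left(-27\right) = 45 \left(-27\right) = -1215$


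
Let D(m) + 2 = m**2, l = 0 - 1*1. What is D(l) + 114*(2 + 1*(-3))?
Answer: -115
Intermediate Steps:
l = -1 (l = 0 - 1 = -1)
D(m) = -2 + m**2
D(l) + 114*(2 + 1*(-3)) = (-2 + (-1)**2) + 114*(2 + 1*(-3)) = (-2 + 1) + 114*(2 - 3) = -1 + 114*(-1) = -1 - 114 = -115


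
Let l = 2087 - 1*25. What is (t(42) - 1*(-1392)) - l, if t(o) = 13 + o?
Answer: -615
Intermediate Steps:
l = 2062 (l = 2087 - 25 = 2062)
(t(42) - 1*(-1392)) - l = ((13 + 42) - 1*(-1392)) - 1*2062 = (55 + 1392) - 2062 = 1447 - 2062 = -615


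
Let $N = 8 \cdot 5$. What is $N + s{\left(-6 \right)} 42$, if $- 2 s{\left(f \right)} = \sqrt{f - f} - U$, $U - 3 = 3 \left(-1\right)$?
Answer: $40$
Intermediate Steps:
$N = 40$
$U = 0$ ($U = 3 + 3 \left(-1\right) = 3 - 3 = 0$)
$s{\left(f \right)} = 0$ ($s{\left(f \right)} = - \frac{\sqrt{f - f} - 0}{2} = - \frac{\sqrt{0} + 0}{2} = - \frac{0 + 0}{2} = \left(- \frac{1}{2}\right) 0 = 0$)
$N + s{\left(-6 \right)} 42 = 40 + 0 \cdot 42 = 40 + 0 = 40$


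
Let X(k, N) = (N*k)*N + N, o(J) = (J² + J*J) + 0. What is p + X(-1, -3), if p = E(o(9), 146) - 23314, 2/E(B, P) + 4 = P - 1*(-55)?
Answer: -4595220/197 ≈ -23326.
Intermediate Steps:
o(J) = 2*J² (o(J) = (J² + J²) + 0 = 2*J² + 0 = 2*J²)
E(B, P) = 2/(51 + P) (E(B, P) = 2/(-4 + (P - 1*(-55))) = 2/(-4 + (P + 55)) = 2/(-4 + (55 + P)) = 2/(51 + P))
X(k, N) = N + k*N² (X(k, N) = k*N² + N = N + k*N²)
p = -4592856/197 (p = 2/(51 + 146) - 23314 = 2/197 - 23314 = -4592856/197 ≈ -23314.)
p + X(-1, -3) = -4592856/197 - 3*(1 - 3*(-1)) = -4592856/197 - 3*(1 + 3) = -4592856/197 - 3*4 = -4592856/197 - 12 = -4595220/197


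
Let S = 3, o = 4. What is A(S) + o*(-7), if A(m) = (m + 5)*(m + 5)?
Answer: 36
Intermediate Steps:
A(m) = (5 + m)² (A(m) = (5 + m)*(5 + m) = (5 + m)²)
A(S) + o*(-7) = (5 + 3)² + 4*(-7) = 8² - 28 = 64 - 28 = 36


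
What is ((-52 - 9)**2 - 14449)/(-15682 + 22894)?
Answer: -894/601 ≈ -1.4875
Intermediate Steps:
((-52 - 9)**2 - 14449)/(-15682 + 22894) = ((-61)**2 - 14449)/7212 = (3721 - 14449)*(1/7212) = -10728*1/7212 = -894/601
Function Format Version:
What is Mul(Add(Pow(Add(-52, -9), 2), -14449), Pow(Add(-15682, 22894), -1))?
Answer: Rational(-894, 601) ≈ -1.4875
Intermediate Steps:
Mul(Add(Pow(Add(-52, -9), 2), -14449), Pow(Add(-15682, 22894), -1)) = Mul(Add(Pow(-61, 2), -14449), Pow(7212, -1)) = Mul(Add(3721, -14449), Rational(1, 7212)) = Mul(-10728, Rational(1, 7212)) = Rational(-894, 601)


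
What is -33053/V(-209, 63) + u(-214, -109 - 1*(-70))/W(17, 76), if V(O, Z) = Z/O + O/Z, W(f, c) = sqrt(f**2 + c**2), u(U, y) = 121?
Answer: 435208851/47650 + 121*sqrt(6065)/6065 ≈ 9135.0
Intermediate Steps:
W(f, c) = sqrt(c**2 + f**2)
V(O, Z) = O/Z + Z/O
-33053/V(-209, 63) + u(-214, -109 - 1*(-70))/W(17, 76) = -33053/(-209/63 + 63/(-209)) + 121/(sqrt(76**2 + 17**2)) = -33053/(-209*1/63 + 63*(-1/209)) + 121/(sqrt(5776 + 289)) = -33053/(-209/63 - 63/209) + 121/(sqrt(6065)) = -33053/(-47650/13167) + 121*(sqrt(6065)/6065) = -33053*(-13167/47650) + 121*sqrt(6065)/6065 = 435208851/47650 + 121*sqrt(6065)/6065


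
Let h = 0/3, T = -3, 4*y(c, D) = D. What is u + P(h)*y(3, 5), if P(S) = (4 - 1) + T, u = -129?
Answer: -129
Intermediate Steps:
y(c, D) = D/4
h = 0 (h = 0*(⅓) = 0)
P(S) = 0 (P(S) = (4 - 1) - 3 = 3 - 3 = 0)
u + P(h)*y(3, 5) = -129 + 0*((¼)*5) = -129 + 0*(5/4) = -129 + 0 = -129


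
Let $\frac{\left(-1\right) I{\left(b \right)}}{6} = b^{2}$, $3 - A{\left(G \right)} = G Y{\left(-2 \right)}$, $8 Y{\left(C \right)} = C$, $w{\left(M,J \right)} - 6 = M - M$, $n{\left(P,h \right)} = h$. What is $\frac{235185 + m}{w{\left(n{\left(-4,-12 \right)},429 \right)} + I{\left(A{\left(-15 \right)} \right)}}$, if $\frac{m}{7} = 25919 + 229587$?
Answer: $\frac{16189816}{21} \approx 7.7094 \cdot 10^{5}$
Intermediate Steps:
$w{\left(M,J \right)} = 6$ ($w{\left(M,J \right)} = 6 + \left(M - M\right) = 6 + 0 = 6$)
$Y{\left(C \right)} = \frac{C}{8}$
$m = 1788542$ ($m = 7 \left(25919 + 229587\right) = 7 \cdot 255506 = 1788542$)
$A{\left(G \right)} = 3 + \frac{G}{4}$ ($A{\left(G \right)} = 3 - G \frac{1}{8} \left(-2\right) = 3 - G \left(- \frac{1}{4}\right) = 3 - - \frac{G}{4} = 3 + \frac{G}{4}$)
$I{\left(b \right)} = - 6 b^{2}$
$\frac{235185 + m}{w{\left(n{\left(-4,-12 \right)},429 \right)} + I{\left(A{\left(-15 \right)} \right)}} = \frac{235185 + 1788542}{6 - 6 \left(3 + \frac{1}{4} \left(-15\right)\right)^{2}} = \frac{2023727}{6 - 6 \left(3 - \frac{15}{4}\right)^{2}} = \frac{2023727}{6 - 6 \left(- \frac{3}{4}\right)^{2}} = \frac{2023727}{6 - \frac{27}{8}} = \frac{2023727}{\frac{21}{8}} = 2023727 \cdot \frac{8}{21} = \frac{16189816}{21}$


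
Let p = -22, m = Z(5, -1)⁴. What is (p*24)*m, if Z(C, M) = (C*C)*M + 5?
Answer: -84480000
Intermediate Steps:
Z(C, M) = 5 + M*C² (Z(C, M) = C²*M + 5 = M*C² + 5 = 5 + M*C²)
m = 160000 (m = (5 - 1*5²)⁴ = (5 - 1*25)⁴ = (5 - 25)⁴ = (-20)⁴ = 160000)
(p*24)*m = -22*24*160000 = -528*160000 = -84480000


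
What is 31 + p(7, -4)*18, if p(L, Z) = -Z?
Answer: 103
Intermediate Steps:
31 + p(7, -4)*18 = 31 - 1*(-4)*18 = 31 + 4*18 = 31 + 72 = 103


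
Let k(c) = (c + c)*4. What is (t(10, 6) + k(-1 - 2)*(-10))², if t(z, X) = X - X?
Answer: 57600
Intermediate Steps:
t(z, X) = 0
k(c) = 8*c (k(c) = (2*c)*4 = 8*c)
(t(10, 6) + k(-1 - 2)*(-10))² = (0 + (8*(-1 - 2))*(-10))² = (0 + (8*(-3))*(-10))² = (0 - 24*(-10))² = (0 + 240)² = 240² = 57600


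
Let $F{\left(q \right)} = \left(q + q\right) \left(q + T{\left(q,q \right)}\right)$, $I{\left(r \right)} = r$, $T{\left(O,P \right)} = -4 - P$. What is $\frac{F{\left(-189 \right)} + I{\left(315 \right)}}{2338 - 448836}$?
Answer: $- \frac{1827}{446498} \approx -0.0040918$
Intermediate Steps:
$F{\left(q \right)} = - 8 q$ ($F{\left(q \right)} = \left(q + q\right) \left(q - \left(4 + q\right)\right) = 2 q \left(-4\right) = - 8 q$)
$\frac{F{\left(-189 \right)} + I{\left(315 \right)}}{2338 - 448836} = \frac{\left(-8\right) \left(-189\right) + 315}{2338 - 448836} = \frac{1512 + 315}{-446498} = 1827 \left(- \frac{1}{446498}\right) = - \frac{1827}{446498}$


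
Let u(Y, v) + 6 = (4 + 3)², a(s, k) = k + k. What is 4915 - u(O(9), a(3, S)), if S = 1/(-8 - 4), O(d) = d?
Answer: 4872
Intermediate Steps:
S = -1/12 (S = 1/(-12) = -1/12 ≈ -0.083333)
a(s, k) = 2*k
u(Y, v) = 43 (u(Y, v) = -6 + (4 + 3)² = -6 + 7² = -6 + 49 = 43)
4915 - u(O(9), a(3, S)) = 4915 - 1*43 = 4915 - 43 = 4872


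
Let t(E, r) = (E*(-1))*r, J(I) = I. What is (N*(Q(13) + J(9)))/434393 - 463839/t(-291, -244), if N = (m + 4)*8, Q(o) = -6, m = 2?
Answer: 67166213101/10281213524 ≈ 6.5329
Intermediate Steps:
N = 48 (N = (2 + 4)*8 = 6*8 = 48)
t(E, r) = -E*r (t(E, r) = (-E)*r = -E*r)
(N*(Q(13) + J(9)))/434393 - 463839/t(-291, -244) = (48*(-6 + 9))/434393 - 463839/((-1*(-291)*(-244))) = (48*3)*(1/434393) - 463839/(-71004) = 144*(1/434393) - 463839*(-1/71004) = 144/434393 + 154613/23668 = 67166213101/10281213524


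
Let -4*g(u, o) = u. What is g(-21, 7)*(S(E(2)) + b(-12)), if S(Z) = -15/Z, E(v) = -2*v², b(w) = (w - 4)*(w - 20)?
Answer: 86331/32 ≈ 2697.8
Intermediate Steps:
g(u, o) = -u/4
b(w) = (-20 + w)*(-4 + w) (b(w) = (-4 + w)*(-20 + w) = (-20 + w)*(-4 + w))
g(-21, 7)*(S(E(2)) + b(-12)) = (-¼*(-21))*(-15/((-2*2²)) + (80 + (-12)² - 24*(-12))) = 21*(-15/((-2*4)) + (80 + 144 + 288))/4 = 21*(-15/(-8) + 512)/4 = 21*(-15*(-⅛) + 512)/4 = 21*(15/8 + 512)/4 = (21/4)*(4111/8) = 86331/32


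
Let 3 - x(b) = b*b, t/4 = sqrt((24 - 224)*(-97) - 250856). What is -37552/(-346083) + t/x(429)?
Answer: 37552/346083 - 8*I*sqrt(14466)/92019 ≈ 0.10851 - 0.010457*I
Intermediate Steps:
t = 16*I*sqrt(14466) (t = 4*sqrt((24 - 224)*(-97) - 250856) = 4*sqrt(-200*(-97) - 250856) = 4*sqrt(19400 - 250856) = 4*sqrt(-231456) = 4*(4*I*sqrt(14466)) = 16*I*sqrt(14466) ≈ 1924.4*I)
x(b) = 3 - b**2 (x(b) = 3 - b*b = 3 - b**2)
-37552/(-346083) + t/x(429) = -37552/(-346083) + (16*I*sqrt(14466))/(3 - 1*429**2) = -37552*(-1/346083) + (16*I*sqrt(14466))/(3 - 1*184041) = 37552/346083 + (16*I*sqrt(14466))/(3 - 184041) = 37552/346083 + (16*I*sqrt(14466))/(-184038) = 37552/346083 + (16*I*sqrt(14466))*(-1/184038) = 37552/346083 - 8*I*sqrt(14466)/92019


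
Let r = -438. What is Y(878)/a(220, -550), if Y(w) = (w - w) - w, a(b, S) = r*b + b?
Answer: 439/48070 ≈ 0.0091325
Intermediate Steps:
a(b, S) = -437*b (a(b, S) = -438*b + b = -437*b)
Y(w) = -w (Y(w) = 0 - w = -w)
Y(878)/a(220, -550) = (-1*878)/((-437*220)) = -878/(-96140) = -878*(-1/96140) = 439/48070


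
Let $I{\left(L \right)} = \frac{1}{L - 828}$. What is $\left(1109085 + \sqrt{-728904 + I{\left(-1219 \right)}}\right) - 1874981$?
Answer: $-765896 + \frac{i \sqrt{3054260102983}}{2047} \approx -7.659 \cdot 10^{5} + 853.76 i$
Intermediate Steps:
$I{\left(L \right)} = \frac{1}{-828 + L}$
$\left(1109085 + \sqrt{-728904 + I{\left(-1219 \right)}}\right) - 1874981 = \left(1109085 + \sqrt{-728904 + \frac{1}{-828 - 1219}}\right) - 1874981 = \left(1109085 + \sqrt{-728904 + \frac{1}{-2047}}\right) - 1874981 = \left(1109085 + \sqrt{-728904 - \frac{1}{2047}}\right) - 1874981 = \left(1109085 + \sqrt{- \frac{1492066489}{2047}}\right) - 1874981 = \left(1109085 + \frac{i \sqrt{3054260102983}}{2047}\right) - 1874981 = -765896 + \frac{i \sqrt{3054260102983}}{2047}$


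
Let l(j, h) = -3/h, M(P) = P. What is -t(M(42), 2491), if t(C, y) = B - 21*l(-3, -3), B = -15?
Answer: 36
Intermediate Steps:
t(C, y) = -36 (t(C, y) = -15 - (-63)/(-3) = -15 - (-63)*(-1)/3 = -15 - 21*1 = -15 - 21 = -36)
-t(M(42), 2491) = -1*(-36) = 36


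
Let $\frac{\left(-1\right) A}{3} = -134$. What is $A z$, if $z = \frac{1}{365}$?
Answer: $\frac{402}{365} \approx 1.1014$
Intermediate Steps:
$A = 402$ ($A = \left(-3\right) \left(-134\right) = 402$)
$z = \frac{1}{365} \approx 0.0027397$
$A z = 402 \cdot \frac{1}{365} = \frac{402}{365}$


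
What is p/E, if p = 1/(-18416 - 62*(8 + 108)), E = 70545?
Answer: -1/1806516360 ≈ -5.5355e-10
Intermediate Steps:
p = -1/25608 (p = 1/(-18416 - 62*116) = 1/(-18416 - 7192) = 1/(-25608) = -1/25608 ≈ -3.9050e-5)
p/E = -1/25608/70545 = -1/25608*1/70545 = -1/1806516360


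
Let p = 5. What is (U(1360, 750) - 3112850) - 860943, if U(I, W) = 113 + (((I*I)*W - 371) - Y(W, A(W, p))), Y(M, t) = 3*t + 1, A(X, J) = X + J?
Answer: 1383223683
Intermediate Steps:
A(X, J) = J + X
Y(M, t) = 1 + 3*t
U(I, W) = -274 - 3*W + W*I² (U(I, W) = 113 + (((I*I)*W - 371) - (1 + 3*(5 + W))) = 113 + ((I²*W - 371) - (1 + (15 + 3*W))) = 113 + ((W*I² - 371) - (16 + 3*W)) = 113 + ((-371 + W*I²) + (-16 - 3*W)) = 113 + (-387 - 3*W + W*I²) = -274 - 3*W + W*I²)
(U(1360, 750) - 3112850) - 860943 = ((-274 - 3*750 + 750*1360²) - 3112850) - 860943 = ((-274 - 2250 + 750*1849600) - 3112850) - 860943 = ((-274 - 2250 + 1387200000) - 3112850) - 860943 = (1387197476 - 3112850) - 860943 = 1384084626 - 860943 = 1383223683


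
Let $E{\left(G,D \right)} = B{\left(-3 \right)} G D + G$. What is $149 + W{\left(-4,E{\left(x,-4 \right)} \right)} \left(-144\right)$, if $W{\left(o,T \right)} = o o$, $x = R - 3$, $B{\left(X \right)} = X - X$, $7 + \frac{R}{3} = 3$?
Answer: $-2155$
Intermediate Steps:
$R = -12$ ($R = -21 + 3 \cdot 3 = -21 + 9 = -12$)
$B{\left(X \right)} = 0$
$x = -15$ ($x = -12 - 3 = -15$)
$E{\left(G,D \right)} = G$ ($E{\left(G,D \right)} = 0 G D + G = 0 D + G = 0 + G = G$)
$W{\left(o,T \right)} = o^{2}$
$149 + W{\left(-4,E{\left(x,-4 \right)} \right)} \left(-144\right) = 149 + \left(-4\right)^{2} \left(-144\right) = 149 + 16 \left(-144\right) = 149 - 2304 = -2155$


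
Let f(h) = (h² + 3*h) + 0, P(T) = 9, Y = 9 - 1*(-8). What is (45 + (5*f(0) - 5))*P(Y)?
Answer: 360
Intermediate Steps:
Y = 17 (Y = 9 + 8 = 17)
f(h) = h² + 3*h
(45 + (5*f(0) - 5))*P(Y) = (45 + (5*(0*(3 + 0)) - 5))*9 = (45 + (5*(0*3) - 5))*9 = (45 + (5*0 - 5))*9 = (45 + (0 - 5))*9 = (45 - 5)*9 = 40*9 = 360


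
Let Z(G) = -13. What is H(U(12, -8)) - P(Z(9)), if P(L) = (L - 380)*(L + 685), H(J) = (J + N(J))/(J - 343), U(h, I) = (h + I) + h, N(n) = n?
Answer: 86359360/327 ≈ 2.6410e+5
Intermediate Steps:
U(h, I) = I + 2*h (U(h, I) = (I + h) + h = I + 2*h)
H(J) = 2*J/(-343 + J) (H(J) = (J + J)/(J - 343) = (2*J)/(-343 + J) = 2*J/(-343 + J))
P(L) = (-380 + L)*(685 + L)
H(U(12, -8)) - P(Z(9)) = 2*(-8 + 2*12)/(-343 + (-8 + 2*12)) - (-260300 + (-13)**2 + 305*(-13)) = 2*(-8 + 24)/(-343 + (-8 + 24)) - (-260300 + 169 - 3965) = 2*16/(-343 + 16) - 1*(-264096) = 2*16/(-327) + 264096 = 2*16*(-1/327) + 264096 = -32/327 + 264096 = 86359360/327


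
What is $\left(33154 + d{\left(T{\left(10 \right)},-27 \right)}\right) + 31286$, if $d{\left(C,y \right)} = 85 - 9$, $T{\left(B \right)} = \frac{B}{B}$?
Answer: $64516$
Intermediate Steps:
$T{\left(B \right)} = 1$
$d{\left(C,y \right)} = 76$ ($d{\left(C,y \right)} = 85 - 9 = 76$)
$\left(33154 + d{\left(T{\left(10 \right)},-27 \right)}\right) + 31286 = \left(33154 + 76\right) + 31286 = 33230 + 31286 = 64516$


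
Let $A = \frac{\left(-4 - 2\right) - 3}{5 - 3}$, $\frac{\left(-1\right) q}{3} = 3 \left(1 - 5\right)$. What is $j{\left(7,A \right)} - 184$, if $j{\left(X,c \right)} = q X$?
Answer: $68$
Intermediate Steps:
$q = 36$ ($q = - 3 \cdot 3 \left(1 - 5\right) = - 3 \cdot 3 \left(-4\right) = \left(-3\right) \left(-12\right) = 36$)
$A = - \frac{9}{2}$ ($A = \frac{-6 - 3}{2} = \left(-9\right) \frac{1}{2} = - \frac{9}{2} \approx -4.5$)
$j{\left(X,c \right)} = 36 X$
$j{\left(7,A \right)} - 184 = 36 \cdot 7 - 184 = 252 - 184 = 68$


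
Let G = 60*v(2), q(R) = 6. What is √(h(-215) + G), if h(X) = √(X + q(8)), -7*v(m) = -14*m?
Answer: √(240 + I*√209) ≈ 15.499 + 0.46638*I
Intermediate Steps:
v(m) = 2*m (v(m) = -(-2)*m = 2*m)
G = 240 (G = 60*(2*2) = 60*4 = 240)
h(X) = √(6 + X) (h(X) = √(X + 6) = √(6 + X))
√(h(-215) + G) = √(√(6 - 215) + 240) = √(√(-209) + 240) = √(I*√209 + 240) = √(240 + I*√209)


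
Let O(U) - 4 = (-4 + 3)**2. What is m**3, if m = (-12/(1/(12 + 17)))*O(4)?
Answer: -5268024000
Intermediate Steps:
O(U) = 5 (O(U) = 4 + (-4 + 3)**2 = 4 + (-1)**2 = 4 + 1 = 5)
m = -1740 (m = -12/(1/(12 + 17))*5 = -12/(1/29)*5 = -12/1/29*5 = -12*29*5 = -348*5 = -1740)
m**3 = (-1740)**3 = -5268024000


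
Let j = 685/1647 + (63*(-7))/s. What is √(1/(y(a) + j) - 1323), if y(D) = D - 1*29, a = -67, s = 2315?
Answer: 9*I*√544512739283360738/182584916 ≈ 36.373*I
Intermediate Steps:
j = 859448/3812805 (j = 685/1647 + (63*(-7))/2315 = 685*(1/1647) - 441*1/2315 = 685/1647 - 441/2315 = 859448/3812805 ≈ 0.22541)
y(D) = -29 + D (y(D) = D - 29 = -29 + D)
√(1/(y(a) + j) - 1323) = √(1/((-29 - 67) + 859448/3812805) - 1323) = √(1/(-96 + 859448/3812805) - 1323) = √(1/(-365169832/3812805) - 1323) = √(-3812805/365169832 - 1323) = √(-483123500541/365169832) = 9*I*√544512739283360738/182584916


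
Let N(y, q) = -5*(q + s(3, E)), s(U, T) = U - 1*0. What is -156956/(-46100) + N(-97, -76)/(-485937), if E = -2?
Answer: 19063475318/5600423925 ≈ 3.4039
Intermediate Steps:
s(U, T) = U (s(U, T) = U + 0 = U)
N(y, q) = -15 - 5*q (N(y, q) = -5*(q + 3) = -5*(3 + q) = -15 - 5*q)
-156956/(-46100) + N(-97, -76)/(-485937) = -156956/(-46100) + (-15 - 5*(-76))/(-485937) = -156956*(-1/46100) + (-15 + 380)*(-1/485937) = 39239/11525 + 365*(-1/485937) = 39239/11525 - 365/485937 = 19063475318/5600423925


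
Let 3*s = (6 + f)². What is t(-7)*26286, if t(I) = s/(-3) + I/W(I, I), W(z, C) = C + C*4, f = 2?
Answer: -2724982/15 ≈ -1.8167e+5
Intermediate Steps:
s = 64/3 (s = (6 + 2)²/3 = (⅓)*8² = (⅓)*64 = 64/3 ≈ 21.333)
W(z, C) = 5*C (W(z, C) = C + 4*C = 5*C)
t(I) = -311/45 (t(I) = (64/3)/(-3) + I/((5*I)) = (64/3)*(-⅓) + I*(1/(5*I)) = -64/9 + ⅕ = -311/45)
t(-7)*26286 = -311/45*26286 = -2724982/15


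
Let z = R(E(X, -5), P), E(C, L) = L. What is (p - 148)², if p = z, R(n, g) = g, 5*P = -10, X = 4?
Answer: 22500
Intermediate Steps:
P = -2 (P = (⅕)*(-10) = -2)
z = -2
p = -2
(p - 148)² = (-2 - 148)² = (-150)² = 22500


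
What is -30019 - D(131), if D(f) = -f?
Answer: -29888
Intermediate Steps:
-30019 - D(131) = -30019 - (-1)*131 = -30019 - 1*(-131) = -30019 + 131 = -29888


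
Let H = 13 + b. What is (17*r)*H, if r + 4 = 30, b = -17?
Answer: -1768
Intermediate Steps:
H = -4 (H = 13 - 17 = -4)
r = 26 (r = -4 + 30 = 26)
(17*r)*H = (17*26)*(-4) = 442*(-4) = -1768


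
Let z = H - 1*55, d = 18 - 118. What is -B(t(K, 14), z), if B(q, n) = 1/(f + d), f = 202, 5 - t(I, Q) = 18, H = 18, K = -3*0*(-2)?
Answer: -1/102 ≈ -0.0098039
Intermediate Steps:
K = 0 (K = 0*(-2) = 0)
d = -100
t(I, Q) = -13 (t(I, Q) = 5 - 1*18 = 5 - 18 = -13)
z = -37 (z = 18 - 1*55 = 18 - 55 = -37)
B(q, n) = 1/102 (B(q, n) = 1/(202 - 100) = 1/102)
-B(t(K, 14), z) = -1*1/102 = -1/102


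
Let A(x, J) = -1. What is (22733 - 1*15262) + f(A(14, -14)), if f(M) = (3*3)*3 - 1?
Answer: 7497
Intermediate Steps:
f(M) = 26 (f(M) = 9*3 - 1 = 27 - 1 = 26)
(22733 - 1*15262) + f(A(14, -14)) = (22733 - 1*15262) + 26 = (22733 - 15262) + 26 = 7471 + 26 = 7497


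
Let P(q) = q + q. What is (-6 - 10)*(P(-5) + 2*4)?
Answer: 32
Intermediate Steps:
P(q) = 2*q
(-6 - 10)*(P(-5) + 2*4) = (-6 - 10)*(2*(-5) + 2*4) = -16*(-10 + 8) = -16*(-2) = 32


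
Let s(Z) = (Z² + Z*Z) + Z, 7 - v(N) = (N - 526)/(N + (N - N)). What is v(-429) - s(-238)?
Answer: -48496402/429 ≈ -1.1305e+5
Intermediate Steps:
v(N) = 7 - (-526 + N)/N (v(N) = 7 - (N - 526)/(N + (N - N)) = 7 - (-526 + N)/(N + 0) = 7 - (-526 + N)/N)
s(Z) = Z + 2*Z² (s(Z) = (Z² + Z²) + Z = 2*Z² + Z = Z + 2*Z²)
v(-429) - s(-238) = (6 + 526/(-429)) - (-238)*(1 + 2*(-238)) = (6 + 526*(-1/429)) - (-238)*(1 - 476) = (6 - 526/429) - (-238)*(-475) = 2048/429 - 1*113050 = 2048/429 - 113050 = -48496402/429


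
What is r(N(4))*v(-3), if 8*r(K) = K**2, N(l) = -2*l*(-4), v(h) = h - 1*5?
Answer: -1024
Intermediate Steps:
v(h) = -5 + h (v(h) = h - 5 = -5 + h)
N(l) = 8*l
r(K) = K**2/8
r(N(4))*v(-3) = ((8*4)**2/8)*(-5 - 3) = ((1/8)*32**2)*(-8) = ((1/8)*1024)*(-8) = 128*(-8) = -1024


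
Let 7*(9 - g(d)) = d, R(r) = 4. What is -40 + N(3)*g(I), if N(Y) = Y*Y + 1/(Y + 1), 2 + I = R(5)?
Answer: 1137/28 ≈ 40.607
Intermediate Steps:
I = 2 (I = -2 + 4 = 2)
g(d) = 9 - d/7
N(Y) = Y**2 + 1/(1 + Y)
-40 + N(3)*g(I) = -40 + ((1 + 3**2 + 3**3)/(1 + 3))*(9 - 1/7*2) = -40 + ((1 + 9 + 27)/4)*(9 - 2/7) = -40 + ((1/4)*37)*(61/7) = -40 + (37/4)*(61/7) = -40 + 2257/28 = 1137/28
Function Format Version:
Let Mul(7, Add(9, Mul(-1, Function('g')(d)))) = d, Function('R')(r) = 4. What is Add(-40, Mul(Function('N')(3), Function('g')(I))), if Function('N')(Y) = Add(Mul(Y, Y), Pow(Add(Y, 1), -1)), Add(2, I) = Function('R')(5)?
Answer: Rational(1137, 28) ≈ 40.607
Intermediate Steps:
I = 2 (I = Add(-2, 4) = 2)
Function('g')(d) = Add(9, Mul(Rational(-1, 7), d))
Function('N')(Y) = Add(Pow(Y, 2), Pow(Add(1, Y), -1))
Add(-40, Mul(Function('N')(3), Function('g')(I))) = Add(-40, Mul(Mul(Pow(Add(1, 3), -1), Add(1, Pow(3, 2), Pow(3, 3))), Add(9, Mul(Rational(-1, 7), 2)))) = Add(-40, Mul(Mul(Pow(4, -1), Add(1, 9, 27)), Add(9, Rational(-2, 7)))) = Add(-40, Mul(Mul(Rational(1, 4), 37), Rational(61, 7))) = Add(-40, Mul(Rational(37, 4), Rational(61, 7))) = Add(-40, Rational(2257, 28)) = Rational(1137, 28)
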